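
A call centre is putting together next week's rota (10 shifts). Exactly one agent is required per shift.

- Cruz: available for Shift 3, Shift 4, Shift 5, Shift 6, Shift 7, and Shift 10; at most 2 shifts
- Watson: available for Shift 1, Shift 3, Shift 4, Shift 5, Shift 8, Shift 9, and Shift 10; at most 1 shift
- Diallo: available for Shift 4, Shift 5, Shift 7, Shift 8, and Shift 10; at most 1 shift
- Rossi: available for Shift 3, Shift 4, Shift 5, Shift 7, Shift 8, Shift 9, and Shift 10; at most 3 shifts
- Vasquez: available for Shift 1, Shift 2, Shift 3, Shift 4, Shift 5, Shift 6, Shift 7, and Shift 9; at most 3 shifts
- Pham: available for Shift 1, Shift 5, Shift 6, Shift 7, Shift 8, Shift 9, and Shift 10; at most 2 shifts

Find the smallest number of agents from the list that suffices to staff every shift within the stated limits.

10 slots to fill and no one can take more than 3, so at least ⌈10/3⌉ = 4 agents are needed.
Cruz, Rossi, Vasquez, and Pham alone can cover everything: Shift 1→Vasquez, Shift 2→Vasquez, Shift 3→Cruz, Shift 4→Cruz, Shift 5→Pham, Shift 6→Vasquez, Shift 7→Pham, Shift 8→Rossi, Shift 9→Rossi, Shift 10→Rossi.

4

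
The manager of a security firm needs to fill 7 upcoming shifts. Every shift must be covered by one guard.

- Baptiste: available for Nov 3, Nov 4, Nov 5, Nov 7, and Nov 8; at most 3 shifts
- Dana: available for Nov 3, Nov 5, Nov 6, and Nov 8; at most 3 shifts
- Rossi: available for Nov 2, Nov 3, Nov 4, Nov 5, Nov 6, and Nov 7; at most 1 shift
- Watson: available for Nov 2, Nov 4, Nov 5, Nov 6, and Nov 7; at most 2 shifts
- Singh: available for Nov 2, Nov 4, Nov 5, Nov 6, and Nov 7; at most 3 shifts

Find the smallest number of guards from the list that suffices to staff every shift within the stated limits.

7 slots to fill and no one can take more than 3, so at least ⌈7/3⌉ = 3 guards are needed.
Baptiste, Dana, and Rossi alone can cover everything: Nov 2→Rossi, Nov 3→Dana, Nov 4→Baptiste, Nov 5→Dana, Nov 6→Dana, Nov 7→Baptiste, Nov 8→Baptiste.

3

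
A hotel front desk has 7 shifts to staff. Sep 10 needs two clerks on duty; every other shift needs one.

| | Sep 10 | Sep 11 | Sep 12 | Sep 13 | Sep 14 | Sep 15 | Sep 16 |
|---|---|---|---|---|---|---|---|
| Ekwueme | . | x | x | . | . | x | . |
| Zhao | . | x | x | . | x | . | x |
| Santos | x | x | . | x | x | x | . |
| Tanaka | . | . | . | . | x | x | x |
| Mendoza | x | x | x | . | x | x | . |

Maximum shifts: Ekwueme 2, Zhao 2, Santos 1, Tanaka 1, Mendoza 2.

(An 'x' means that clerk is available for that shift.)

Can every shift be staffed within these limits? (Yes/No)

No

Total capacity is 8 and 8 slots are needed, so capacity alone doesn't rule it out.
Shifts {Sep 10, Sep 13} need 3 worker-slots in total, but the clerks available for any of those shifts (Santos and Mendoza) can supply at most 2 among them. So no valid schedule exists.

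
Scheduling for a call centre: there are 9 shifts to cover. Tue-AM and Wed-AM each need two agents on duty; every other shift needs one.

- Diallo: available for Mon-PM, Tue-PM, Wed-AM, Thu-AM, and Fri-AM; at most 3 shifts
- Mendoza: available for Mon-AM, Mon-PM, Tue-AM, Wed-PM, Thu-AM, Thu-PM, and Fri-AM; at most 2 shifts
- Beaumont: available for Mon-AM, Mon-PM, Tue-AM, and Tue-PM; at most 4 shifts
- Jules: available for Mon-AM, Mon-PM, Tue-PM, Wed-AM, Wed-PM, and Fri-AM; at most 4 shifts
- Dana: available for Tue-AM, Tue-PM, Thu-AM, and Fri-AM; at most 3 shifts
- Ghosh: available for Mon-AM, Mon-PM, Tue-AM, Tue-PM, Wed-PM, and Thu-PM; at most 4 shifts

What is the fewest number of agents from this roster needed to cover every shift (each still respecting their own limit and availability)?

11 slots to fill and no one can take more than 4, so at least ⌈11/4⌉ = 3 agents are needed.
Shifts {Tue-AM, Wed-AM} need 4 slots, but among the agents available for them (Diallo, Mendoza, Beaumont, Jules, Dana, and Ghosh) any 3 together supply at most 3. So 3 agents are not enough.
Diallo, Mendoza, Beaumont, and Jules alone can cover everything: Mon-AM→Beaumont, Mon-PM→Beaumont, Tue-AM→Mendoza+Beaumont, Tue-PM→Diallo, Wed-AM→Diallo+Jules, Wed-PM→Jules, Thu-AM→Diallo, Thu-PM→Mendoza, Fri-AM→Jules.

4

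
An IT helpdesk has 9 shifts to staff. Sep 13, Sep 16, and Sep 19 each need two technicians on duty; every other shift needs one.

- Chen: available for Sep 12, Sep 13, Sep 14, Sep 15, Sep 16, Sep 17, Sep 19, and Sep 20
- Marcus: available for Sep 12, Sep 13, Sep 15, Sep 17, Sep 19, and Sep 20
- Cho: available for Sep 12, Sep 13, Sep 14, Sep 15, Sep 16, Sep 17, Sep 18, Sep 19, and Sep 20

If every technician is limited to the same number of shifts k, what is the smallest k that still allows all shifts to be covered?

With 3 technicians and 12 worker-slots to fill, someone must work at least ⌈12/3⌉ = 4 shifts, so k ≥ 4.
k = 4 works: Sep 12→Chen, Sep 13→Chen+Marcus, Sep 14→Chen, Sep 15→Marcus, Sep 16→Chen+Cho, Sep 17→Marcus, Sep 18→Cho, Sep 19→Marcus+Cho, Sep 20→Cho.
Loads: Chen 4, Marcus 4, Cho 4 — all ≤ 4.

4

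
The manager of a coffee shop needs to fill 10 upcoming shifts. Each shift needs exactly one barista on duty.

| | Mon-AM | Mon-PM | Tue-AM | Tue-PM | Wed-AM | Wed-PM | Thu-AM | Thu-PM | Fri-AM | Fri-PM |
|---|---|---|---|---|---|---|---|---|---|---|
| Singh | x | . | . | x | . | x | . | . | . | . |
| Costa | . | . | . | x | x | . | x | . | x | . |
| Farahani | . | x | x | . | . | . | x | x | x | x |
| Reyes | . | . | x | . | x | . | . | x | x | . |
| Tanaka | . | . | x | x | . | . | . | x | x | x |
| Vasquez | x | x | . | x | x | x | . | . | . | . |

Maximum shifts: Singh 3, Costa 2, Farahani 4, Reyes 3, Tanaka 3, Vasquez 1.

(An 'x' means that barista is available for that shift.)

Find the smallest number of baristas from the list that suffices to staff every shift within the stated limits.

3

10 slots to fill and no one can take more than 4, so at least ⌈10/4⌉ = 3 baristas are needed.
Singh, Farahani, and Reyes alone can cover everything: Mon-AM→Singh, Mon-PM→Farahani, Tue-AM→Farahani, Tue-PM→Singh, Wed-AM→Reyes, Wed-PM→Singh, Thu-AM→Farahani, Thu-PM→Reyes, Fri-AM→Reyes, Fri-PM→Farahani.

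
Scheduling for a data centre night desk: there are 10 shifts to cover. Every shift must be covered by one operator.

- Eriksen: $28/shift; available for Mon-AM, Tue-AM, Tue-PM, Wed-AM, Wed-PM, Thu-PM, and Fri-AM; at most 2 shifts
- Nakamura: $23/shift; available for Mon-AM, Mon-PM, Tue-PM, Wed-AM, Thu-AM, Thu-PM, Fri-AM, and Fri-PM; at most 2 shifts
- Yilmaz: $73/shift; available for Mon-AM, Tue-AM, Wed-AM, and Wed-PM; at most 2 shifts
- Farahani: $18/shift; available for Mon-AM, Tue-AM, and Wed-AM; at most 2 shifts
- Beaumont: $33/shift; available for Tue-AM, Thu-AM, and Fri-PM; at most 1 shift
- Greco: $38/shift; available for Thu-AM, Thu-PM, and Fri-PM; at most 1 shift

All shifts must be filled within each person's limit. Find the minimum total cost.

$355

Mon-PM can only be covered by Nakamura, so that assignment is forced.
Picking the cheapest available operator for each shift independently would cost $220, but that ignores the shift limits.
An optimal schedule: Mon-AM→Yilmaz, Mon-PM→Nakamura, Tue-AM→Farahani, Tue-PM→Eriksen, Wed-AM→Farahani, Wed-PM→Yilmaz, Thu-AM→Nakamura, Thu-PM→Greco, Fri-AM→Eriksen, Fri-PM→Beaumont.
Total: 73 + 23 + 18 + 28 + 18 + 73 + 23 + 38 + 28 + 33 = $355.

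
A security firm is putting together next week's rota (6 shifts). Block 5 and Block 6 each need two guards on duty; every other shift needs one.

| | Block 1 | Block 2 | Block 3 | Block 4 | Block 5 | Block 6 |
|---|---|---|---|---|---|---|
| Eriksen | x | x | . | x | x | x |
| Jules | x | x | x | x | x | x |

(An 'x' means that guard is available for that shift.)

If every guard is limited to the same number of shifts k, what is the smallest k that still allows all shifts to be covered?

With 2 guards and 8 worker-slots to fill, someone must work at least ⌈8/2⌉ = 4 shifts, so k ≥ 4.
k = 4 works: Block 1→Eriksen, Block 2→Eriksen, Block 3→Jules, Block 4→Jules, Block 5→Eriksen+Jules, Block 6→Eriksen+Jules.
Loads: Eriksen 4, Jules 4 — all ≤ 4.

4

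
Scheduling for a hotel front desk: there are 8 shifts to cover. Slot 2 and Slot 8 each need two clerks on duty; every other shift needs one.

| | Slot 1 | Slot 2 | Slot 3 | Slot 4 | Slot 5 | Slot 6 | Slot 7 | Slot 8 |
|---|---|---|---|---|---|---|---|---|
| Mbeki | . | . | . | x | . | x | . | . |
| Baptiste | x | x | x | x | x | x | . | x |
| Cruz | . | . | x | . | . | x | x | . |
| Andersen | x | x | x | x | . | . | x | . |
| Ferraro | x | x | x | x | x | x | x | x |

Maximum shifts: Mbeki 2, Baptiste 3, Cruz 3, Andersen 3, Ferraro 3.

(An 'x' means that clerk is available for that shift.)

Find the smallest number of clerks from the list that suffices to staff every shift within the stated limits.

4

10 slots to fill and no one can take more than 3, so at least ⌈10/3⌉ = 4 clerks are needed.
Mbeki, Baptiste, Cruz, and Ferraro alone can cover everything: Slot 1→Baptiste, Slot 2→Baptiste+Ferraro, Slot 3→Cruz, Slot 4→Mbeki, Slot 5→Ferraro, Slot 6→Mbeki, Slot 7→Cruz, Slot 8→Baptiste+Ferraro.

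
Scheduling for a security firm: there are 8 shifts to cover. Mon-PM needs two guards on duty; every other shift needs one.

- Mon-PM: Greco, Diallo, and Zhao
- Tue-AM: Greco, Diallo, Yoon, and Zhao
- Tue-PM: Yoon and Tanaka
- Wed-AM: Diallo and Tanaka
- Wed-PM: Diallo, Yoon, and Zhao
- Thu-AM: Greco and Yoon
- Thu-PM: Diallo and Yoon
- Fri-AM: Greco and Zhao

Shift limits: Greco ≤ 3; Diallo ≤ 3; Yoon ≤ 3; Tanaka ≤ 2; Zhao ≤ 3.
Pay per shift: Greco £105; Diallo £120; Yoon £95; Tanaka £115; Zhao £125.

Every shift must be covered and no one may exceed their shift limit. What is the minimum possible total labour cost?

£950

Picking the cheapest available guard for each shift independently would cost £920, but that ignores the shift limits.
An optimal schedule: Mon-PM→Greco+Diallo, Tue-AM→Greco, Tue-PM→Tanaka, Wed-AM→Tanaka, Wed-PM→Yoon, Thu-AM→Yoon, Thu-PM→Yoon, Fri-AM→Greco.
Total: 105 + 120 + 105 + 115 + 115 + 95 + 95 + 95 + 105 = £950.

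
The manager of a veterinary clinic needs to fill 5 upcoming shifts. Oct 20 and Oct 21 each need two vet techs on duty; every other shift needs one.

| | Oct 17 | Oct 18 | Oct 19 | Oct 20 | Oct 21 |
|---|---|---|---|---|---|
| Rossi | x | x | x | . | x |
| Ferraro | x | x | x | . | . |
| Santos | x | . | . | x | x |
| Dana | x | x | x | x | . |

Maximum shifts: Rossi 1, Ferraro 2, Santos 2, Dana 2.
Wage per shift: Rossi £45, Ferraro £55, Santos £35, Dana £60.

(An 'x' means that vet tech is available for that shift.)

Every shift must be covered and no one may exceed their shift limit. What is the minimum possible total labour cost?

Oct 20 can only be covered by Santos and Dana, so that assignment is forced.
Oct 21 can only be covered by Rossi and Santos, so that assignment is forced.
Picking the cheapest available vet tech for each shift independently would cost £300, but that ignores the shift limits.
An optimal schedule: Oct 17→Dana, Oct 18→Ferraro, Oct 19→Ferraro, Oct 20→Santos+Dana, Oct 21→Rossi+Santos.
Total: 60 + 55 + 55 + 35 + 60 + 45 + 35 = £345.

£345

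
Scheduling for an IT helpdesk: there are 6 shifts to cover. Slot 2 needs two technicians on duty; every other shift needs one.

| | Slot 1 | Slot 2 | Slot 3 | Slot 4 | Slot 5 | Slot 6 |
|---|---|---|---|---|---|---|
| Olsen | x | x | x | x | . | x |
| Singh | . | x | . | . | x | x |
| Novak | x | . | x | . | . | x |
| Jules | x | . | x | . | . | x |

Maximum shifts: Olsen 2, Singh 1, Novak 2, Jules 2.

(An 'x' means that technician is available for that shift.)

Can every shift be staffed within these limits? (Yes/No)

Total capacity is 7 and 7 slots are needed, so capacity alone doesn't rule it out.
Shifts {Slot 2, Slot 5} need 3 worker-slots in total, but the technicians available for any of those shifts (Olsen and Singh) can supply at most 2 among them. So no valid schedule exists.

No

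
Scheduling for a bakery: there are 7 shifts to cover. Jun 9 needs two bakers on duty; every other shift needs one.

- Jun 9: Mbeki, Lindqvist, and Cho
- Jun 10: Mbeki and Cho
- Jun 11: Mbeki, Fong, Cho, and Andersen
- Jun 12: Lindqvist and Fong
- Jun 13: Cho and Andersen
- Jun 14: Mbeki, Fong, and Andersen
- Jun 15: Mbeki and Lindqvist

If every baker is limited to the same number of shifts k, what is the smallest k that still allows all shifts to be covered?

With 5 bakers and 8 worker-slots to fill, someone must work at least ⌈8/5⌉ = 2 shifts, so k ≥ 2.
k = 2 works: Jun 9→Lindqvist+Cho, Jun 10→Mbeki, Jun 11→Fong, Jun 12→Lindqvist, Jun 13→Cho, Jun 14→Fong, Jun 15→Mbeki.
Loads: Mbeki 2, Lindqvist 2, Fong 2, Cho 2, Andersen 0 — all ≤ 2.

2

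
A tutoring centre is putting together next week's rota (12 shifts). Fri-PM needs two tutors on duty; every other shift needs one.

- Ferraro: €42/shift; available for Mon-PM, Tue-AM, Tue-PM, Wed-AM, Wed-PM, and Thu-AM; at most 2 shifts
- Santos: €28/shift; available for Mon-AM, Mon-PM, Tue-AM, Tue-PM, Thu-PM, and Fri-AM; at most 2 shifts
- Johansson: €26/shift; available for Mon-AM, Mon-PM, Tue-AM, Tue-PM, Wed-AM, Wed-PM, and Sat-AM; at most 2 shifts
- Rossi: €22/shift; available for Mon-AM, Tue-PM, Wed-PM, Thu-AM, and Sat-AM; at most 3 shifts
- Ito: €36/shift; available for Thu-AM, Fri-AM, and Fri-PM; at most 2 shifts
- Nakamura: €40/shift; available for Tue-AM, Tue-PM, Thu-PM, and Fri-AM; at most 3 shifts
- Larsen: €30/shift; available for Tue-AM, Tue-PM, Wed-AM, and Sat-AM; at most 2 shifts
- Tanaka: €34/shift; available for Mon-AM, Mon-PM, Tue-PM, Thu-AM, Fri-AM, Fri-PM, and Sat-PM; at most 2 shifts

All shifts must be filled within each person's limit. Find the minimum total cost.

Fri-PM can only be covered by Ito and Tanaka, so that assignment is forced.
Sat-PM can only be covered by Tanaka, so that assignment is forced.
Picking the cheapest available tutor for each shift independently would cost €348, but that ignores the shift limits.
An optimal schedule: Mon-AM→Rossi, Mon-PM→Johansson, Tue-AM→Larsen, Tue-PM→Larsen, Wed-AM→Johansson, Wed-PM→Rossi, Thu-AM→Ito, Thu-PM→Santos, Fri-AM→Santos, Fri-PM→Tanaka+Ito, Sat-AM→Rossi, Sat-PM→Tanaka.
Total: 22 + 26 + 30 + 30 + 26 + 22 + 36 + 28 + 28 + 34 + 36 + 22 + 34 = €374.

€374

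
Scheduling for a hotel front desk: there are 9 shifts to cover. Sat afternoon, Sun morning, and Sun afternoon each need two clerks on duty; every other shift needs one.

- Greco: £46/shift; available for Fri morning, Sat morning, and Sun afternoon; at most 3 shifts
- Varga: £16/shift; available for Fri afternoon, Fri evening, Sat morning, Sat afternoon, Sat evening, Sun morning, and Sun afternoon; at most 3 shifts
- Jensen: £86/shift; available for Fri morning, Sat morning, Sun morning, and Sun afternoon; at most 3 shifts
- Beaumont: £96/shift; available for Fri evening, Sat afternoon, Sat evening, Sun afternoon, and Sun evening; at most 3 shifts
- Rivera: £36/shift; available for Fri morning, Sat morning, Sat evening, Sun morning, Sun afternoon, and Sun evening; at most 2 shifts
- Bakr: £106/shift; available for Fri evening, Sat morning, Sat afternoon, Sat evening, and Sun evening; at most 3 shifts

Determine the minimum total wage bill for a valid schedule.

Fri afternoon can only be covered by Varga, so that assignment is forced.
Picking the cheapest available clerk for each shift independently would cost £352, but that ignores the shift limits.
An optimal schedule: Fri morning→Greco, Fri afternoon→Varga, Fri evening→Varga, Sat morning→Greco, Sat afternoon→Varga+Beaumont, Sat evening→Beaumont, Sun morning→Rivera+Jensen, Sun afternoon→Greco+Jensen, Sun evening→Rivera.
Total: 46 + 16 + 16 + 46 + 16 + 96 + 96 + 36 + 86 + 46 + 86 + 36 = £622.

£622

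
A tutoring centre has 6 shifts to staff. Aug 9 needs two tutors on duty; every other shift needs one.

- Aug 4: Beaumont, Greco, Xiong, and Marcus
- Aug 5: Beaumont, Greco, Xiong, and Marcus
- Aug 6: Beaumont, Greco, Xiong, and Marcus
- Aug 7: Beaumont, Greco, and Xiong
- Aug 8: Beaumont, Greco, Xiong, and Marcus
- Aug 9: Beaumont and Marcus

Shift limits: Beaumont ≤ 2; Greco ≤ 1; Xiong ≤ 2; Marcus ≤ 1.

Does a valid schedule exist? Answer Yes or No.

No

Total capacity is 2+1+2+1 = 6 but 7 worker-slots are needed — infeasible.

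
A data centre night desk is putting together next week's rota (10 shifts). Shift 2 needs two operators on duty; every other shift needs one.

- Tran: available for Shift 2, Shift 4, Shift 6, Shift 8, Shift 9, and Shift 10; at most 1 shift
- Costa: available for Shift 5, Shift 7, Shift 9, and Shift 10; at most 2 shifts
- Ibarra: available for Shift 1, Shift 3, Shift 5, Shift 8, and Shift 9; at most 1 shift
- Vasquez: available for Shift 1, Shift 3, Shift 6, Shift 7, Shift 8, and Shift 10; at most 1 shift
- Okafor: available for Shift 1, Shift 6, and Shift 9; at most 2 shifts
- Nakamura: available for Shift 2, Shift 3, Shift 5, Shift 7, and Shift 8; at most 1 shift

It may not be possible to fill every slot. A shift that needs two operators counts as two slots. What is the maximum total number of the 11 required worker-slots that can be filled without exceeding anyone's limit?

8

Total capacity across all operators is 1+2+1+1+2+1 = 8, and 11 slots are needed, so at most 8 can be filled.
An assignment achieving 8: Shift 1→Ibarra, Shift 2→Nakamura, Shift 3→Vasquez, Shift 4→Tran, Shift 5→Costa, Shift 6→Okafor, Shift 7→Costa, Shift 9→Okafor.
Loads: Tran 1/1, Costa 2/2, Ibarra 1/1, Vasquez 1/1, Okafor 2/2, Nakamura 1/1.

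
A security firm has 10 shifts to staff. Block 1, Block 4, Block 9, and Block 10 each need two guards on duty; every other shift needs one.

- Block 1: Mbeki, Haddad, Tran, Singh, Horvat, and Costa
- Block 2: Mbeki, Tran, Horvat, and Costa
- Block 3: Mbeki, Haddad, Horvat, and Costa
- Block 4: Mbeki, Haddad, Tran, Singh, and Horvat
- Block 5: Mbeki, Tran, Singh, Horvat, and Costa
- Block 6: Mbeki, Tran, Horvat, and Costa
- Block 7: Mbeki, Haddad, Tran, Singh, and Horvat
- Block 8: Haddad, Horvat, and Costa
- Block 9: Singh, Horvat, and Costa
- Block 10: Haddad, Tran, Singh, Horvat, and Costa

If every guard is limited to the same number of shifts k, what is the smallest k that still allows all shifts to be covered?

With 6 guards and 14 worker-slots to fill, someone must work at least ⌈14/6⌉ = 3 shifts, so k ≥ 3.
k = 3 works: Block 1→Singh+Horvat, Block 2→Mbeki, Block 3→Mbeki, Block 4→Haddad+Tran, Block 5→Tran, Block 6→Mbeki, Block 7→Haddad, Block 8→Haddad, Block 9→Singh+Horvat, Block 10→Tran+Singh.
Loads: Mbeki 3, Haddad 3, Tran 3, Singh 3, Horvat 2, Costa 0 — all ≤ 3.

3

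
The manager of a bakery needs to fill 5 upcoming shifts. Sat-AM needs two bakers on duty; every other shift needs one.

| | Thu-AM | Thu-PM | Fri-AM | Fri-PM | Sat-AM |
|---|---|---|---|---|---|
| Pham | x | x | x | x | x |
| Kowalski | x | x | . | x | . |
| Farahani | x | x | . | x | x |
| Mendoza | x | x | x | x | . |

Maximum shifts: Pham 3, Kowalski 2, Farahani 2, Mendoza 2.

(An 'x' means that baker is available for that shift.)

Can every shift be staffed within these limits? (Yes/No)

Sat-AM can only be covered by Pham and Farahani, so that assignment is forced.
One valid schedule: Thu-AM→Pham, Thu-PM→Kowalski, Fri-AM→Pham, Fri-PM→Kowalski, Sat-AM→Pham+Farahani.
Loads: Pham 3/3, Kowalski 2/2, Farahani 1/2, Mendoza 0/2 — all within limits.

Yes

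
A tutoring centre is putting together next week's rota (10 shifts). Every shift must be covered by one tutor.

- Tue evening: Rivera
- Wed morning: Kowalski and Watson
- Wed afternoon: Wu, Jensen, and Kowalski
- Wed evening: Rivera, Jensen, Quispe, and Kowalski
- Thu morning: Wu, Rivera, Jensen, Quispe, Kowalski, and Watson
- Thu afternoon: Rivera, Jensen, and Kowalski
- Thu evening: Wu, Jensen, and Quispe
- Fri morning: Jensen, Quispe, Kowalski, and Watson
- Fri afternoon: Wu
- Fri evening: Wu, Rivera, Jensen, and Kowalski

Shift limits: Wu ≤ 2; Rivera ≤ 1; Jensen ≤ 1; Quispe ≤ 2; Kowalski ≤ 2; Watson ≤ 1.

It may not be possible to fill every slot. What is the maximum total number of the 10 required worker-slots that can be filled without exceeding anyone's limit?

Total capacity across all tutors is 2+1+1+2+2+1 = 9, and 10 slots are needed, so at most 9 can be filled.
An assignment achieving 9: Tue evening→Rivera, Wed morning→Kowalski, Wed afternoon→Wu, Wed evening→Quispe, Thu morning→Watson, Thu afternoon→Jensen, Thu evening→Quispe, Fri morning→Kowalski, Fri afternoon→Wu.
Loads: Wu 2/2, Rivera 1/1, Jensen 1/1, Quispe 2/2, Kowalski 2/2, Watson 1/1.

9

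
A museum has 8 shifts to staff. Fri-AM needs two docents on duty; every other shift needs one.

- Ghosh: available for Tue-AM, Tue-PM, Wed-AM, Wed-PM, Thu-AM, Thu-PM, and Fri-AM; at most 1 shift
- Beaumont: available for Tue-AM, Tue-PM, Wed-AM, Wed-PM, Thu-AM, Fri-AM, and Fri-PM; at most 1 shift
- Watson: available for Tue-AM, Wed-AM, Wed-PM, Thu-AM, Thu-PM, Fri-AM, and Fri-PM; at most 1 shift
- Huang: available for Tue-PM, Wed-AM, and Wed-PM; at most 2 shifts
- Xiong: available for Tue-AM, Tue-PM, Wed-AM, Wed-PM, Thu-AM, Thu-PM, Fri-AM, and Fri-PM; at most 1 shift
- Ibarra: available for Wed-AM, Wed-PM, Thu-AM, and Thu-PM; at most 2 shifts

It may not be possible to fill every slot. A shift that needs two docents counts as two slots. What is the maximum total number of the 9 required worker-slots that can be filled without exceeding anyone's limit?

Total capacity across all docents is 1+1+1+2+1+2 = 8, and 9 slots are needed, so at most 8 can be filled.
An assignment achieving 8: Tue-AM→Ghosh, Tue-PM→Huang, Wed-AM→Huang, Wed-PM→Ibarra, Thu-AM→Ibarra, Thu-PM→Watson, Fri-AM→Xiong, Fri-PM→Beaumont.
Loads: Ghosh 1/1, Beaumont 1/1, Watson 1/1, Huang 2/2, Xiong 1/1, Ibarra 2/2.

8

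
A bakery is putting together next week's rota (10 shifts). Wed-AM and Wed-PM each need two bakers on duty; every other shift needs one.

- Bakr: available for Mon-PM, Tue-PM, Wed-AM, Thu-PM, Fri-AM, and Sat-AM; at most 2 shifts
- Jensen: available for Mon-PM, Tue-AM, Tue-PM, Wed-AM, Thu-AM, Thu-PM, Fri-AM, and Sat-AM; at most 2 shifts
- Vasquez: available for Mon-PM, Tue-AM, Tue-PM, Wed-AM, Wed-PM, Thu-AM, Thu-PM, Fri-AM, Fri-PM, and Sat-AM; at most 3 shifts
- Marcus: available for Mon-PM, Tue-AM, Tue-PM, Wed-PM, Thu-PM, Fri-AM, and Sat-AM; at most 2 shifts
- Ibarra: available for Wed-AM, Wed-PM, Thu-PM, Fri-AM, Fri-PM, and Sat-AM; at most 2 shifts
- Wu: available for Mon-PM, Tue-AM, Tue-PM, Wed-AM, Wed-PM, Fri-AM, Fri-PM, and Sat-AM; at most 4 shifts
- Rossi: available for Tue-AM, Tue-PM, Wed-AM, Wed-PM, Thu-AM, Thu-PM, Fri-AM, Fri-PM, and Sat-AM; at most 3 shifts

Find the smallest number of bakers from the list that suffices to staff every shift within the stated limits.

12 slots to fill and no one can take more than 4, so at least ⌈12/4⌉ = 3 bakers are needed.
Any 3 bakers together have capacity at most 4+3+3 = 10 < 12 slots, so 3 can never suffice.
Bakr, Vasquez, Wu, and Rossi alone can cover everything: Mon-PM→Bakr, Tue-AM→Vasquez, Tue-PM→Wu, Wed-AM→Wu+Rossi, Wed-PM→Vasquez+Wu, Thu-AM→Vasquez, Thu-PM→Bakr, Fri-AM→Rossi, Fri-PM→Wu, Sat-AM→Rossi.

4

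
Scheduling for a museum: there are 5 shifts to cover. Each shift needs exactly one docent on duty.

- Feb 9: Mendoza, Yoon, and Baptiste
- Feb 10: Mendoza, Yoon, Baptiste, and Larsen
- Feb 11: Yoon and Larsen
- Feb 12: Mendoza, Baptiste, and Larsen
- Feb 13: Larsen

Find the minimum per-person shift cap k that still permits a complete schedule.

2

With 4 docents and 5 worker-slots to fill, someone must work at least ⌈5/4⌉ = 2 shifts, so k ≥ 2.
k = 2 works: Feb 9→Mendoza, Feb 10→Yoon, Feb 11→Yoon, Feb 12→Mendoza, Feb 13→Larsen.
Loads: Mendoza 2, Yoon 2, Baptiste 0, Larsen 1 — all ≤ 2.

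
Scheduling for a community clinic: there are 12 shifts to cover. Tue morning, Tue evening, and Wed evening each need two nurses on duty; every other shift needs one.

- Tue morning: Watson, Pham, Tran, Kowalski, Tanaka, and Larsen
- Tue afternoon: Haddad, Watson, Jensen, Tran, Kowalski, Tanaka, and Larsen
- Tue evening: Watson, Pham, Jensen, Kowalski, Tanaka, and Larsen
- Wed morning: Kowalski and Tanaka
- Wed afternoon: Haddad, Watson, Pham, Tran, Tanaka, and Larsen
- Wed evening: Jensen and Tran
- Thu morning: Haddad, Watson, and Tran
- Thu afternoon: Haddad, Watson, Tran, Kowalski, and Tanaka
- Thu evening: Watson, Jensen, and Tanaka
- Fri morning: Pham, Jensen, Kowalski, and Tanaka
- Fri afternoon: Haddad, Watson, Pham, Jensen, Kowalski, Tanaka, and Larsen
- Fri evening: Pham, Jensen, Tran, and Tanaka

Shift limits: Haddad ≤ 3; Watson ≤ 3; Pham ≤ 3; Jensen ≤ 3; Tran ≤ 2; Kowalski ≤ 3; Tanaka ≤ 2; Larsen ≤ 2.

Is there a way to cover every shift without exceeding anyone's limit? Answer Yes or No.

Wed evening can only be covered by Jensen and Tran, so that assignment is forced.
One valid schedule: Tue morning→Pham+Tran, Tue afternoon→Watson, Tue evening→Jensen+Kowalski, Wed morning→Kowalski, Wed afternoon→Haddad, Wed evening→Jensen+Tran, Thu morning→Haddad, Thu afternoon→Haddad, Thu evening→Watson, Fri morning→Pham, Fri afternoon→Watson, Fri evening→Pham.
Loads: Haddad 3/3, Watson 3/3, Pham 3/3, Jensen 2/3, Tran 2/2, Kowalski 2/3, Tanaka 0/2, Larsen 0/2 — all within limits.

Yes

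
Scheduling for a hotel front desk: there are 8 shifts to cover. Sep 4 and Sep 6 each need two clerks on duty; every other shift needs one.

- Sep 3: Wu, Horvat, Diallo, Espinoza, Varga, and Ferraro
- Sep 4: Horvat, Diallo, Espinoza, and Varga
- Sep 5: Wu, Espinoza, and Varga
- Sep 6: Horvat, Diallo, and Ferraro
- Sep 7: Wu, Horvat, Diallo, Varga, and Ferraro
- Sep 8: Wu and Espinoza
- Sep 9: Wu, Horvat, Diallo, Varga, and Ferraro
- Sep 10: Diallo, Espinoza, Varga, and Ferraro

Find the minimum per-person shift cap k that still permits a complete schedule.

With 6 clerks and 10 worker-slots to fill, someone must work at least ⌈10/6⌉ = 2 shifts, so k ≥ 2.
k = 2 works: Sep 3→Espinoza, Sep 4→Espinoza+Varga, Sep 5→Wu, Sep 6→Horvat+Diallo, Sep 7→Horvat, Sep 8→Wu, Sep 9→Varga, Sep 10→Diallo.
Loads: Wu 2, Horvat 2, Diallo 2, Espinoza 2, Varga 2, Ferraro 0 — all ≤ 2.

2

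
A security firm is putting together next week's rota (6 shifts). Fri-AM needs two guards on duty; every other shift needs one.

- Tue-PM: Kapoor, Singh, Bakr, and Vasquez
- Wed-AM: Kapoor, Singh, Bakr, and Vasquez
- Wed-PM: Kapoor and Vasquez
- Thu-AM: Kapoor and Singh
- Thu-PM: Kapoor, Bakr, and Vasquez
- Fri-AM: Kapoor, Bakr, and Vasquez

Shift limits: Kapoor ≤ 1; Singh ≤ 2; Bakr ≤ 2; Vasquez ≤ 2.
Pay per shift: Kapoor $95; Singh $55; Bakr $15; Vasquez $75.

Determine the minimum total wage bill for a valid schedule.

$385

Picking the cheapest available guard for each shift independently would cost $265, but that ignores the shift limits.
An optimal schedule: Tue-PM→Singh, Wed-AM→Vasquez, Wed-PM→Kapoor, Thu-AM→Singh, Thu-PM→Bakr, Fri-AM→Bakr+Vasquez.
Total: 55 + 75 + 95 + 55 + 15 + 15 + 75 = $385.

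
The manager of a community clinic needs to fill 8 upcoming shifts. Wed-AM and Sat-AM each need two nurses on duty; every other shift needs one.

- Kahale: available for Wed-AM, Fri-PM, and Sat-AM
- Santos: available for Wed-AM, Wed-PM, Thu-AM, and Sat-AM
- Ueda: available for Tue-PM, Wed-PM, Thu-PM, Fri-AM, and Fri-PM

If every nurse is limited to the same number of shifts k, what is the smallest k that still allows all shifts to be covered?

4

With 3 nurses and 10 worker-slots to fill, someone must work at least ⌈10/3⌉ = 4 shifts, so k ≥ 4.
k = 4 works: Tue-PM→Ueda, Wed-AM→Kahale+Santos, Wed-PM→Santos, Thu-AM→Santos, Thu-PM→Ueda, Fri-AM→Ueda, Fri-PM→Kahale, Sat-AM→Kahale+Santos.
Loads: Kahale 3, Santos 4, Ueda 3 — all ≤ 4.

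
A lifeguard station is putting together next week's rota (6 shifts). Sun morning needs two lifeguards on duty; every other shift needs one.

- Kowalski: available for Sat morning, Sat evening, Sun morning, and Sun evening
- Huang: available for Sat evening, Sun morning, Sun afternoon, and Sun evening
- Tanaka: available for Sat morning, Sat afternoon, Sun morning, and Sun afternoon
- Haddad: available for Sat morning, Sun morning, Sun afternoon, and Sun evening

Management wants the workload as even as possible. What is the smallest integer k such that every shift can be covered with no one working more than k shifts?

With 4 lifeguards and 7 worker-slots to fill, someone must work at least ⌈7/4⌉ = 2 shifts, so k ≥ 2.
k = 2 works: Sat morning→Kowalski, Sat afternoon→Tanaka, Sat evening→Kowalski, Sun morning→Tanaka+Haddad, Sun afternoon→Huang, Sun evening→Huang.
Loads: Kowalski 2, Huang 2, Tanaka 2, Haddad 1 — all ≤ 2.

2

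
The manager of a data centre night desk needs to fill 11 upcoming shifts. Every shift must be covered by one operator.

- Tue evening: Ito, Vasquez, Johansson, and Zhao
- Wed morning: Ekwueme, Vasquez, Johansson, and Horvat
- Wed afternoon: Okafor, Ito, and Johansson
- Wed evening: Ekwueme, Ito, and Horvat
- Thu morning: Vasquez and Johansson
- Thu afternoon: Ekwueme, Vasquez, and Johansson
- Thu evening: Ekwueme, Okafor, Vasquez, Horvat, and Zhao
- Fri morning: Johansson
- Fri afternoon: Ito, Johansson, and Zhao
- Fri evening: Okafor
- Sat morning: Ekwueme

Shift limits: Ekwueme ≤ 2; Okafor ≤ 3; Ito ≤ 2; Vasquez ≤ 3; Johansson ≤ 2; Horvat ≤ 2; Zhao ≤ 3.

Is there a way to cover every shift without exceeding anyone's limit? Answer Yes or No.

Yes

Fri morning can only be covered by Johansson, so that assignment is forced.
Fri evening can only be covered by Okafor, so that assignment is forced.
Sat morning can only be covered by Ekwueme, so that assignment is forced.
One valid schedule: Tue evening→Ito, Wed morning→Vasquez, Wed afternoon→Okafor, Wed evening→Ekwueme, Thu morning→Vasquez, Thu afternoon→Vasquez, Thu evening→Okafor, Fri morning→Johansson, Fri afternoon→Ito, Fri evening→Okafor, Sat morning→Ekwueme.
Loads: Ekwueme 2/2, Okafor 3/3, Ito 2/2, Vasquez 3/3, Johansson 1/2, Horvat 0/2, Zhao 0/3 — all within limits.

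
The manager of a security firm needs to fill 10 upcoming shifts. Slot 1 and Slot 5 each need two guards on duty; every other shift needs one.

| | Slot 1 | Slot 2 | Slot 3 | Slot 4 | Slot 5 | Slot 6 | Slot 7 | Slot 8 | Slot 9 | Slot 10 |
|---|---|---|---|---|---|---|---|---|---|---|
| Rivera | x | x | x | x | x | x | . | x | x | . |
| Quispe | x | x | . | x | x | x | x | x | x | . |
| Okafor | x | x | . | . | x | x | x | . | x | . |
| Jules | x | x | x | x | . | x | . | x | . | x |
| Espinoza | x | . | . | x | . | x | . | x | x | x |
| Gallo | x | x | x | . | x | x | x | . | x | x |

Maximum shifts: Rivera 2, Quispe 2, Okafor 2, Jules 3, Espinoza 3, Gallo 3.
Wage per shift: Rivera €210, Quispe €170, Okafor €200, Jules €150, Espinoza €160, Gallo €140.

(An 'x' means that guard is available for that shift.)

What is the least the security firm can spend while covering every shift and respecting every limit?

€1890

Picking the cheapest available guard for each shift independently would cost €1740, but that ignores the shift limits.
An optimal schedule: Slot 1→Espinoza+Quispe, Slot 2→Jules, Slot 3→Gallo, Slot 4→Jules, Slot 5→Quispe+Okafor, Slot 6→Espinoza, Slot 7→Gallo, Slot 8→Jules, Slot 9→Espinoza, Slot 10→Gallo.
Total: 160 + 170 + 150 + 140 + 150 + 170 + 200 + 160 + 140 + 150 + 160 + 140 = €1890.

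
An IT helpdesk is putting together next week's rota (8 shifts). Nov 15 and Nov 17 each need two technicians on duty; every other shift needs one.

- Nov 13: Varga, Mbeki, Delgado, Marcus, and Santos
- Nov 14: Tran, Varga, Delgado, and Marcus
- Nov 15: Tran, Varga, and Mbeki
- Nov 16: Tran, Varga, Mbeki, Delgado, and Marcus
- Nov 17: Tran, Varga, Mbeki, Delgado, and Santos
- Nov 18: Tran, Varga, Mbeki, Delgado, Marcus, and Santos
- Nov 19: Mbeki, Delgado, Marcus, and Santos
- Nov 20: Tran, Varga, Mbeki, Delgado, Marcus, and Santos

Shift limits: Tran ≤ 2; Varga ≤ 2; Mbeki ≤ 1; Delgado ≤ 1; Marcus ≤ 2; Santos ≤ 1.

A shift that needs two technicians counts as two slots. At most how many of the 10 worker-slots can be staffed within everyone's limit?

9

Total capacity across all technicians is 2+2+1+1+2+1 = 9, and 10 slots are needed, so at most 9 can be filled.
An assignment achieving 9: Nov 13→Varga, Nov 14→Tran, Nov 15→Tran+Varga, Nov 16→Delgado, Nov 17→Santos, Nov 18→Marcus, Nov 19→Mbeki, Nov 20→Marcus.
Loads: Tran 2/2, Varga 2/2, Mbeki 1/1, Delgado 1/1, Marcus 2/2, Santos 1/1.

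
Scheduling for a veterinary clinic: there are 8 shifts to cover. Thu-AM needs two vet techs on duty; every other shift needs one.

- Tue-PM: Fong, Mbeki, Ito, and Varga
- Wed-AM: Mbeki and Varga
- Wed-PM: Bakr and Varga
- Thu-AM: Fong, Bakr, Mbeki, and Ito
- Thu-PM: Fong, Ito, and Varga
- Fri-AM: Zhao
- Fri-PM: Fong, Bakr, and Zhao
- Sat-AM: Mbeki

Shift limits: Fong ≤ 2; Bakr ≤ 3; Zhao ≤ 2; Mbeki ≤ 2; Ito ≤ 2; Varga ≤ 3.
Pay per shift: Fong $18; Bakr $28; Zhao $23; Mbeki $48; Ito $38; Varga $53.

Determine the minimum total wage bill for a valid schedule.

Fri-AM can only be covered by Zhao, so that assignment is forced.
Sat-AM can only be covered by Mbeki, so that assignment is forced.
Picking the cheapest available vet tech for each shift independently would cost $247, but that ignores the shift limits.
An optimal schedule: Tue-PM→Fong, Wed-AM→Mbeki, Wed-PM→Bakr, Thu-AM→Bakr+Ito, Thu-PM→Fong, Fri-AM→Zhao, Fri-PM→Zhao, Sat-AM→Mbeki.
Total: 18 + 48 + 28 + 28 + 38 + 18 + 23 + 23 + 48 = $272.

$272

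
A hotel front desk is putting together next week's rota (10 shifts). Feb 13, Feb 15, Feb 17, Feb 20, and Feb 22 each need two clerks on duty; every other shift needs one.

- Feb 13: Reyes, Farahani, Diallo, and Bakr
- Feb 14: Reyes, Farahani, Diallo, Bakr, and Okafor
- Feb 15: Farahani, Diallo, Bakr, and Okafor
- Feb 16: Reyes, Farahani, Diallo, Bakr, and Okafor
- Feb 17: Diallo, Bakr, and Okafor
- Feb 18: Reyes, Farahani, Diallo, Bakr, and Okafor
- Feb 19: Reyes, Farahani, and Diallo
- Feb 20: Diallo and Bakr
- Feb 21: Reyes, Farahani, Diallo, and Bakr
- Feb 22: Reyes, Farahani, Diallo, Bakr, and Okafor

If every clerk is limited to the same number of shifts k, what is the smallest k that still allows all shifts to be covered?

With 5 clerks and 15 worker-slots to fill, someone must work at least ⌈15/5⌉ = 3 shifts, so k ≥ 3.
k = 3 works: Feb 13→Farahani+Diallo, Feb 14→Reyes, Feb 15→Farahani+Okafor, Feb 16→Farahani, Feb 17→Diallo+Bakr, Feb 18→Okafor, Feb 19→Reyes, Feb 20→Diallo+Bakr, Feb 21→Reyes, Feb 22→Bakr+Okafor.
Loads: Reyes 3, Farahani 3, Diallo 3, Bakr 3, Okafor 3 — all ≤ 3.

3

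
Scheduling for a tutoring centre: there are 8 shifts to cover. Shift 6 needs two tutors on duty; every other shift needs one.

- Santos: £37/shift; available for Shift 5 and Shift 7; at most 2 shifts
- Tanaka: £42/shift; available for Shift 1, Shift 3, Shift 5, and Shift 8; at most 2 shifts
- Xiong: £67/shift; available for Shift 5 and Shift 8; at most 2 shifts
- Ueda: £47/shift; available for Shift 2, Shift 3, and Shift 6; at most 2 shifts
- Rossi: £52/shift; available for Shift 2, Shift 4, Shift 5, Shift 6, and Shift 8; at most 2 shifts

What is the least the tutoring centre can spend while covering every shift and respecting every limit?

Shift 1 can only be covered by Tanaka, so that assignment is forced.
Shift 4 can only be covered by Rossi, so that assignment is forced.
Shift 6 can only be covered by Ueda and Rossi, so that assignment is forced.
Picking the cheapest available tutor for each shift independently would cost £398, but that ignores the shift limits.
An optimal schedule: Shift 1→Tanaka, Shift 2→Ueda, Shift 3→Tanaka, Shift 4→Rossi, Shift 5→Santos, Shift 6→Ueda+Rossi, Shift 7→Santos, Shift 8→Xiong.
Total: 42 + 47 + 42 + 52 + 37 + 47 + 52 + 37 + 67 = £423.

£423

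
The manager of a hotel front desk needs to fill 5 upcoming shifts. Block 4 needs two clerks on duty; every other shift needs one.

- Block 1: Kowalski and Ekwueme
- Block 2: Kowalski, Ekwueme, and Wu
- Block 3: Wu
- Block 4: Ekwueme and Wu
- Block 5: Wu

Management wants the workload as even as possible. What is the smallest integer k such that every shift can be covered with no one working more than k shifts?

3

With 3 clerks and 6 worker-slots to fill, someone must work at least ⌈6/3⌉ = 2 shifts, so k ≥ 2.
k = 2 fails: Shifts {Block 3, Block 4, Block 5} need 4 worker-slots in total, but the clerks available for any of those shifts (Ekwueme and Wu) can supply at most 3 among them. So no valid schedule exists.
k = 3 works: Block 1→Kowalski, Block 2→Kowalski, Block 3→Wu, Block 4→Ekwueme+Wu, Block 5→Wu.
Loads: Kowalski 2, Ekwueme 1, Wu 3 — all ≤ 3.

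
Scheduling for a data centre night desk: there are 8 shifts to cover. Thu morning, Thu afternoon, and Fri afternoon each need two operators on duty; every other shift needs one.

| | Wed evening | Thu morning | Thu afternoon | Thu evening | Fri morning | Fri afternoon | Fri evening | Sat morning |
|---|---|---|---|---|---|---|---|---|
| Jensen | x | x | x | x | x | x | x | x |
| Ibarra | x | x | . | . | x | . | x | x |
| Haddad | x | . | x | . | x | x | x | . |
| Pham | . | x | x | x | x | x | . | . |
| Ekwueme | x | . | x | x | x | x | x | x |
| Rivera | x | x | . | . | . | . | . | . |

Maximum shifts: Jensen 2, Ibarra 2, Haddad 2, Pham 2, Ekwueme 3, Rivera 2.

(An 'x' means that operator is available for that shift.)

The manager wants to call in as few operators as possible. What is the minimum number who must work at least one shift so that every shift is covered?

11 slots to fill and no one can take more than 3, so at least ⌈11/3⌉ = 4 operators are needed.
Any 4 operators together have capacity at most 3+2+2+2 = 9 < 11 slots, so 4 can never suffice.
Jensen, Ibarra, Haddad, Pham, and Ekwueme alone can cover everything: Wed evening→Haddad, Thu morning→Jensen+Ibarra, Thu afternoon→Pham+Ekwueme, Thu evening→Jensen, Fri morning→Ekwueme, Fri afternoon→Pham+Ekwueme, Fri evening→Haddad, Sat morning→Ibarra.

5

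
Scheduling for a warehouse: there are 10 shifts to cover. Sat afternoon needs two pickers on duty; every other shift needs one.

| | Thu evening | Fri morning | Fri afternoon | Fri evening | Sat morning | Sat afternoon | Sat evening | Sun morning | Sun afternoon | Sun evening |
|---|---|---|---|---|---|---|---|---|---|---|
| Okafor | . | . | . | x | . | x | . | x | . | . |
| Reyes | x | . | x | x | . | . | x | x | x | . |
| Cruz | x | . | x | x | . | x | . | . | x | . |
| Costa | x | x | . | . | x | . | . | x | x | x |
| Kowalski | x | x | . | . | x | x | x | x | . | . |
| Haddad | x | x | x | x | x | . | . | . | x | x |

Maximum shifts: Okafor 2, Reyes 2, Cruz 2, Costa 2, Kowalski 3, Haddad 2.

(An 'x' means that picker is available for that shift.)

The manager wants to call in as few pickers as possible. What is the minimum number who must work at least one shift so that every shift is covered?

5

11 slots to fill and no one can take more than 3, so at least ⌈11/3⌉ = 4 pickers are needed.
Any 4 pickers together have capacity at most 3+2+2+2 = 9 < 11 slots, so 4 can never suffice.
Okafor, Reyes, Cruz, Costa, and Kowalski alone can cover everything: Thu evening→Kowalski, Fri morning→Costa, Fri afternoon→Reyes, Fri evening→Okafor, Sat morning→Kowalski, Sat afternoon→Okafor+Cruz, Sat evening→Reyes, Sun morning→Kowalski, Sun afternoon→Cruz, Sun evening→Costa.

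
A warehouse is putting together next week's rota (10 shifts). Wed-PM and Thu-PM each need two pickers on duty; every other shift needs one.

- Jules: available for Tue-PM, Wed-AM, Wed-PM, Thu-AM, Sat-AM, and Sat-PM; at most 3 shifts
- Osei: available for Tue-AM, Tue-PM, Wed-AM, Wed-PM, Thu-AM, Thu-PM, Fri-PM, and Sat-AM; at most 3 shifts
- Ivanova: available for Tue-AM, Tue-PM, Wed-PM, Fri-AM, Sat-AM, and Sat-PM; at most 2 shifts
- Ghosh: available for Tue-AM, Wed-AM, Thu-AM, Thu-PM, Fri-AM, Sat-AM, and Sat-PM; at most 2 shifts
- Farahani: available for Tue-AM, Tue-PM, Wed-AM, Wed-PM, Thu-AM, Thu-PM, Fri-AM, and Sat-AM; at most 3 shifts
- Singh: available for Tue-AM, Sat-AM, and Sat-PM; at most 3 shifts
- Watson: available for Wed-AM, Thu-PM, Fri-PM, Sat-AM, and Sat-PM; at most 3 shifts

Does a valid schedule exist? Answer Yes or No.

Yes

One valid schedule: Tue-AM→Osei, Tue-PM→Jules, Wed-AM→Jules, Wed-PM→Osei+Farahani, Thu-AM→Jules, Thu-PM→Ghosh+Farahani, Fri-AM→Ivanova, Fri-PM→Osei, Sat-AM→Ghosh, Sat-PM→Ivanova.
Loads: Jules 3/3, Osei 3/3, Ivanova 2/2, Ghosh 2/2, Farahani 2/3, Singh 0/3, Watson 0/3 — all within limits.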